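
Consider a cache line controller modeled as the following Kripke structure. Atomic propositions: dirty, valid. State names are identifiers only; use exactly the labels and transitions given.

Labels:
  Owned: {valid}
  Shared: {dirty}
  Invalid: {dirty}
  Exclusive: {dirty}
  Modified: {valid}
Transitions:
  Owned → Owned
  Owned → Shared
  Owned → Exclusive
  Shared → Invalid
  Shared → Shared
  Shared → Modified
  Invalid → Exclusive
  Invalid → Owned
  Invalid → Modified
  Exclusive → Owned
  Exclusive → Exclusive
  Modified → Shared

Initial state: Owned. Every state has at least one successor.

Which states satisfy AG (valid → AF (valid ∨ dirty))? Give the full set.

{Owned, Shared, Invalid, Exclusive, Modified}

States satisfying valid → AF (valid ∨ dirty): {Owned, Shared, Invalid, Exclusive, Modified}.
States satisfying AG (valid → AF (valid ∨ dirty)): {Owned, Shared, Invalid, Exclusive, Modified}.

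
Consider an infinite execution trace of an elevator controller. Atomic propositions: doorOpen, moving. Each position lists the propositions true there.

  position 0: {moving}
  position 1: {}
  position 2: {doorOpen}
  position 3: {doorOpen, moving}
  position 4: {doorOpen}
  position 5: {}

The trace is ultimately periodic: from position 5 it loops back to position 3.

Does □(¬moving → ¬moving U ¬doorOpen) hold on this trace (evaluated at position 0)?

Does not hold

¬moving → ¬moving U ¬doorOpen must hold at every position from 0 onward. It fails at position 2, so □(¬moving → ¬moving U ¬doorOpen) is false.
Positions where ¬moving holds: 1, 2, 4, 5.
Check ¬moving U ¬doorOpen at each: 1→ok, 2→fails, 4→ok, 5→ok.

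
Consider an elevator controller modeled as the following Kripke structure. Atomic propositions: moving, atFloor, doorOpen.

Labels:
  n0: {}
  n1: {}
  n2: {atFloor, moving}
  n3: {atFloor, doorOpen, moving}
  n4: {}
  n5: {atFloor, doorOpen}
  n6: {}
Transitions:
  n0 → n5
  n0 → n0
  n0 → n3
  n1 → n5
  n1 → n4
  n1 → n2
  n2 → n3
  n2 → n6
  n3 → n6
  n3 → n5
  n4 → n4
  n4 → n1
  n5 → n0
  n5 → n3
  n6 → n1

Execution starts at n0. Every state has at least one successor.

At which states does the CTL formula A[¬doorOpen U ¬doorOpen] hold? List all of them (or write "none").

{n0, n1, n2, n4, n6}

States satisfying ¬doorOpen: {n0, n1, n2, n4, n6}.
States satisfying A[¬doorOpen U ¬doorOpen]: {n0, n1, n2, n4, n6}.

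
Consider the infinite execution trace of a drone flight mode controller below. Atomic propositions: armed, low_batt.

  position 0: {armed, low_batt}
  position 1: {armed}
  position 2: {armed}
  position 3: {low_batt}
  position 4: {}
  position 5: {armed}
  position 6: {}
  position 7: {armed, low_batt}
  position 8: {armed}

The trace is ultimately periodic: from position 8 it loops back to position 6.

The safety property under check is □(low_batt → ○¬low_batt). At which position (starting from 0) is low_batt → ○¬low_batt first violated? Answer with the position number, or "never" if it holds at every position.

low_batt → ○¬low_batt holds at every position 0..8, and those are all the positions the trace ever visits, so the invariant □(low_batt → ○¬low_batt) is never violated.

never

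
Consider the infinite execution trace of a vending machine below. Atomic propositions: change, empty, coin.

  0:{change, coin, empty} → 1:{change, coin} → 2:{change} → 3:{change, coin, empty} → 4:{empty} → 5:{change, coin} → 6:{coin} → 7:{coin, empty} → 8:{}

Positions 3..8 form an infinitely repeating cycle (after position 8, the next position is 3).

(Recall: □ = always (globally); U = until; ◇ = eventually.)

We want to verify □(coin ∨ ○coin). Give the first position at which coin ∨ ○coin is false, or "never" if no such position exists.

coin ∨ ○coin holds at every position 0..8, and those are all the positions the trace ever visits, so the invariant □(coin ∨ ○coin) is never violated.

never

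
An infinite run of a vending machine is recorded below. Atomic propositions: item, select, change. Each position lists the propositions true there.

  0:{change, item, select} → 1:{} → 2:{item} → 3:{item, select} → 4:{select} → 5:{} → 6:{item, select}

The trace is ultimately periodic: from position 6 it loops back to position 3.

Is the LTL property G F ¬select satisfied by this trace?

F ¬select holds at every position 0..6, and those are all positions ever visited, so G F ¬select holds.

Holds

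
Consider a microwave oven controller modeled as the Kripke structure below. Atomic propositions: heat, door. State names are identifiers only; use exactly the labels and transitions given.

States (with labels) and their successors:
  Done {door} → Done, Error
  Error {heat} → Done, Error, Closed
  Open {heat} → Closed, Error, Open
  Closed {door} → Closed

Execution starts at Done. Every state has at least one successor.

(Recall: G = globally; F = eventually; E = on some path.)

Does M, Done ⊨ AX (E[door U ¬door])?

Satisfied

States satisfying E[door U ¬door]: {Done, Error, Open}.
States satisfying AX (E[door U ¬door]): {Done}.
Done ∈ Sat(AX (E[door U ¬door])).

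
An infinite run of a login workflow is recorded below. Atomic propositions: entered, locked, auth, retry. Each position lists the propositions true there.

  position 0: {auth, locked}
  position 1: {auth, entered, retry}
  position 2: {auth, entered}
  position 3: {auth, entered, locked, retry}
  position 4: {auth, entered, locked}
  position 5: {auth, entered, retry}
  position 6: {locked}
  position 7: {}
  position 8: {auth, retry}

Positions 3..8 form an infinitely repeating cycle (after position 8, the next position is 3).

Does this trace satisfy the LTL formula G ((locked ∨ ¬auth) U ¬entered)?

(locked ∨ ¬auth) U ¬entered must hold at every position from 0 onward. It fails at position 1, so G ((locked ∨ ¬auth) U ¬entered) is false.

Violated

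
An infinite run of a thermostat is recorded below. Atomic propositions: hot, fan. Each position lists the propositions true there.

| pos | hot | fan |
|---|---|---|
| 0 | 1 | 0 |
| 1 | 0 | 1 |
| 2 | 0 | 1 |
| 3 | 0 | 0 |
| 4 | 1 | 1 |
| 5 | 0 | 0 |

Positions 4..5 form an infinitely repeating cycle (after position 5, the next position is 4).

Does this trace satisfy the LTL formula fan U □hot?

Violated

Walking from position 0: at position 0, □hot has not yet held and fan fails, so fan U □hot is false.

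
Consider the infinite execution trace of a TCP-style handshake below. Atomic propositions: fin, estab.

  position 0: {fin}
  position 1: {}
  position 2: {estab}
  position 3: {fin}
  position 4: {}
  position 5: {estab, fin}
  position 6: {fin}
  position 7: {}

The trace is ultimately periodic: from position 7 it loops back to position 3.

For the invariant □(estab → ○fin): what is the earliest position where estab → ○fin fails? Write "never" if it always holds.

estab → ○fin holds at every position 0..7, and those are all the positions the trace ever visits, so the invariant □(estab → ○fin) is never violated.

never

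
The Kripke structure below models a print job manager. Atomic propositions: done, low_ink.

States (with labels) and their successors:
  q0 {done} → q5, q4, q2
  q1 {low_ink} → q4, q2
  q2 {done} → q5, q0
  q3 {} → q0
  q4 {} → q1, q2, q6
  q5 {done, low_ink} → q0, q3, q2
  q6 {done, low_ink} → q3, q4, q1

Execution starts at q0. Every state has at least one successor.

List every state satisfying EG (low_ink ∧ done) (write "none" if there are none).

States satisfying low_ink ∧ done: {q5, q6}.
States satisfying EG (low_ink ∧ done): ∅.

none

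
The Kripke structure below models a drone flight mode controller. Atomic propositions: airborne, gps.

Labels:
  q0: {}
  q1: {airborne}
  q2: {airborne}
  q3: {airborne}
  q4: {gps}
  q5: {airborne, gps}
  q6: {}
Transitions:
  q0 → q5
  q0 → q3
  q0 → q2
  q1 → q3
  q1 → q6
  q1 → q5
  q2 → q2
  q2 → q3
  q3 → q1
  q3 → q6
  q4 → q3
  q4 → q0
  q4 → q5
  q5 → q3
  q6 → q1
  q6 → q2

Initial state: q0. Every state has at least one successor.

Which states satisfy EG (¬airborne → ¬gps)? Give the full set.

{q0, q1, q2, q3, q5, q6}

States satisfying ¬airborne → ¬gps: {q0, q1, q2, q3, q5, q6}.
States satisfying EG (¬airborne → ¬gps): {q0, q1, q2, q3, q5, q6}.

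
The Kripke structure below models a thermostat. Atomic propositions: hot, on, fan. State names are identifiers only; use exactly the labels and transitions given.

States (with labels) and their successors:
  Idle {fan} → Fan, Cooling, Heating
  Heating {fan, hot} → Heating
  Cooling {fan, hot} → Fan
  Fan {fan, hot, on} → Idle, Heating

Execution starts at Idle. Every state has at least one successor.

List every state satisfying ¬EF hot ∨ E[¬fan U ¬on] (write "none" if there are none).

States satisfying hot: {Heating, Cooling, Fan}.
States satisfying EF hot: {Idle, Heating, Cooling, Fan}.
States satisfying ¬EF hot: ∅.
States satisfying ¬fan: ∅.
States satisfying ¬on: {Idle, Heating, Cooling}.
States satisfying E[¬fan U ¬on]: {Idle, Heating, Cooling}.
States satisfying ¬EF hot ∨ E[¬fan U ¬on]: {Idle, Heating, Cooling}.

{Idle, Heating, Cooling}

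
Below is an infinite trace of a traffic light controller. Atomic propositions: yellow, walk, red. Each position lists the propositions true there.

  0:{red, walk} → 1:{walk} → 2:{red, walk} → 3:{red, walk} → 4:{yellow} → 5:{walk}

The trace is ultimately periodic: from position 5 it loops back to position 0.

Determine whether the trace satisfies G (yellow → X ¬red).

Satisfied

yellow → X ¬red holds at every position 0..5, and those are all positions ever visited, so G (yellow → X ¬red) holds.
Positions where yellow holds: 4.
Check X ¬red at each: 4→ok.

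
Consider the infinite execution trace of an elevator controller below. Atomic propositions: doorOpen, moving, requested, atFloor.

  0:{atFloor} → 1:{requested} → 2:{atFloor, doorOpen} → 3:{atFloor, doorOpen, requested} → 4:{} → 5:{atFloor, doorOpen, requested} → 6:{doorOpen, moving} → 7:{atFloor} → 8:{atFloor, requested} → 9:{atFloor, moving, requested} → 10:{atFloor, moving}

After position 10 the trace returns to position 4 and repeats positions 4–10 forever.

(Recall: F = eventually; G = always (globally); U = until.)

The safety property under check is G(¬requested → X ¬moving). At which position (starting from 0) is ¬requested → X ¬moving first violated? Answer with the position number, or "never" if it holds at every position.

never

¬requested → X ¬moving holds at every position 0..10, and those are all the positions the trace ever visits, so the invariant G(¬requested → X ¬moving) is never violated.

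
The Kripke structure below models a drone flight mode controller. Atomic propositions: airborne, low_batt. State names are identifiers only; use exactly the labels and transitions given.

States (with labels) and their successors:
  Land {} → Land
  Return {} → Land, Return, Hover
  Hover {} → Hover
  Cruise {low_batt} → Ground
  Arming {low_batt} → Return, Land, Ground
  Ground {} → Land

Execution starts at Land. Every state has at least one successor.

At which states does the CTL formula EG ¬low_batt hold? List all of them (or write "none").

{Land, Return, Hover, Ground}

States satisfying ¬low_batt: {Land, Return, Hover, Ground}.
States satisfying EG ¬low_batt: {Land, Return, Hover, Ground}.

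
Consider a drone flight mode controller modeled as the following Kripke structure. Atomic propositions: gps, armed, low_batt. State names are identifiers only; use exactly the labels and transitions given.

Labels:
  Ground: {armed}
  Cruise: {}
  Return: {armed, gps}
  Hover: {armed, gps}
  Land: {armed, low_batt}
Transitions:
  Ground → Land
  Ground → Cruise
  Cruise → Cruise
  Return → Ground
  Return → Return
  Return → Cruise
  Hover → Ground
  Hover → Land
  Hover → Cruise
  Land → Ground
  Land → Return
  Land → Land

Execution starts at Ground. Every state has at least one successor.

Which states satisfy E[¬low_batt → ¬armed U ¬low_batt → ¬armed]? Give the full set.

States satisfying ¬low_batt → ¬armed: {Cruise, Land}.
States satisfying E[¬low_batt → ¬armed U ¬low_batt → ¬armed]: {Cruise, Land}.

{Cruise, Land}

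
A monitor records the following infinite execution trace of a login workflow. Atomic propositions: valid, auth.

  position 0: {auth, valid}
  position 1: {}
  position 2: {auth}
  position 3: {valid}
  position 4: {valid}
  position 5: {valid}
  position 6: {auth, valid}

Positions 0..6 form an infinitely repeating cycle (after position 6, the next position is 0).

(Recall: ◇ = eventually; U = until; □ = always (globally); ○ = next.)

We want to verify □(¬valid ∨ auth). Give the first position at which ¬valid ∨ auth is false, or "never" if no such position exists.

Check ¬valid ∨ auth at each position in order: 0 ✓, 1 ✓, 2 ✓.
At position 3 the labels are {valid}, so ¬valid ∨ auth is false there. This is the first violation.

3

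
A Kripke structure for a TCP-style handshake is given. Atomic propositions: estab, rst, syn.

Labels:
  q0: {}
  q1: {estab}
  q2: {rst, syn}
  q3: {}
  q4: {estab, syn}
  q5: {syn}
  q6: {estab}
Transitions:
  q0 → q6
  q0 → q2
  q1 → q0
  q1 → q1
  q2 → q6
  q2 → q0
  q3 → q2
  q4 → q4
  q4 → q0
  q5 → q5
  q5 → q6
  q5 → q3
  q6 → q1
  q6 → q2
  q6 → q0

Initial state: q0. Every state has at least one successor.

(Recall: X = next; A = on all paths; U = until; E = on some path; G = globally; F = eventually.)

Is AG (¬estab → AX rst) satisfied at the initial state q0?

States satisfying ¬estab → AX rst: {q1, q3, q4, q6}.
States satisfying AG (¬estab → AX rst): ∅.
q0 is reachable from q0 and violates ¬estab → AX rst, so AG fails at q0.
q0 ∉ Sat(AG (¬estab → AX rst)).

No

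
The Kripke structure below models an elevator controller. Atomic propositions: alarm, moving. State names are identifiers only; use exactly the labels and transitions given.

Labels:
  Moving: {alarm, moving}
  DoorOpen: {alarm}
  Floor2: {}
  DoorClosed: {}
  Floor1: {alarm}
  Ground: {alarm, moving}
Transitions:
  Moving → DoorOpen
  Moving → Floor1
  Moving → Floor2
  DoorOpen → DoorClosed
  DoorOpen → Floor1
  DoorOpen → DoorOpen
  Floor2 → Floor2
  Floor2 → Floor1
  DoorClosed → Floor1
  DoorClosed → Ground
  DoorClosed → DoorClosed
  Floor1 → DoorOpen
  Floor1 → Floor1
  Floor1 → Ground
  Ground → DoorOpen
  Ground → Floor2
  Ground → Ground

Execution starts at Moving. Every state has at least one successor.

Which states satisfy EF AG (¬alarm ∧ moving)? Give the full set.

none

States satisfying AG (¬alarm ∧ moving): ∅.
States satisfying EF AG (¬alarm ∧ moving): ∅.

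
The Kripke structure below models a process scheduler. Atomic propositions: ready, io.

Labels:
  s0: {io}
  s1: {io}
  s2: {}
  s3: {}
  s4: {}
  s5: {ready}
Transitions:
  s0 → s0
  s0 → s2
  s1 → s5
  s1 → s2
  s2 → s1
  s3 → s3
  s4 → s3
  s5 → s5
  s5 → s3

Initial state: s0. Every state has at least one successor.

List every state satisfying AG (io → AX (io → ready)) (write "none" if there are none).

{s1, s2, s3, s4, s5}

States satisfying io → AX (io → ready): {s1, s2, s3, s4, s5}.
States satisfying AG (io → AX (io → ready)): {s1, s2, s3, s4, s5}.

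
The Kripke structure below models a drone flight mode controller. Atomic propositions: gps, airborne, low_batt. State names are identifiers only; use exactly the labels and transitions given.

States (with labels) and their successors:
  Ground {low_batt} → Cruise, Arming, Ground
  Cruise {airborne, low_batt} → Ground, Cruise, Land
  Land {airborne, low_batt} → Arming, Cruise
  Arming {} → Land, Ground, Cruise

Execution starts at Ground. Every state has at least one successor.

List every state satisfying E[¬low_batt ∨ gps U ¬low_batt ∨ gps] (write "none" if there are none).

{Arming}

States satisfying ¬low_batt ∨ gps: {Arming}.
States satisfying E[¬low_batt ∨ gps U ¬low_batt ∨ gps]: {Arming}.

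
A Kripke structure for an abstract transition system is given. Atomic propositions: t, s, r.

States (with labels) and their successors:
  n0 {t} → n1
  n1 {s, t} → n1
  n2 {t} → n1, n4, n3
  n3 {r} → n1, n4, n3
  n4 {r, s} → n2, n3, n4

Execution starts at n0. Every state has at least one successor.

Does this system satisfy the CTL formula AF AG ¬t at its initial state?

Does not hold

States satisfying AG ¬t: ∅.
States satisfying AF AG ¬t: ∅.
There is a path from n0 along which AG ¬t never holds.
n0 ∉ Sat(AF AG ¬t).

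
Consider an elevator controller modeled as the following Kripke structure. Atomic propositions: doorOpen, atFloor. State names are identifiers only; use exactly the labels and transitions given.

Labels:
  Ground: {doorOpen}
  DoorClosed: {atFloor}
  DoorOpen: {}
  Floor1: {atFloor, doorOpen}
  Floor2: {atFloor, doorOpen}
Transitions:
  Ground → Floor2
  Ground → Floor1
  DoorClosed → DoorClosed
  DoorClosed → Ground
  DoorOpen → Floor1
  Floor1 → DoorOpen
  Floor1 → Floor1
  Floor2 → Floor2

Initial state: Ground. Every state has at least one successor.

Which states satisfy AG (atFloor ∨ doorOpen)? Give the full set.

States satisfying atFloor ∨ doorOpen: {Ground, DoorClosed, Floor1, Floor2}.
States satisfying AG (atFloor ∨ doorOpen): {Floor2}.

{Floor2}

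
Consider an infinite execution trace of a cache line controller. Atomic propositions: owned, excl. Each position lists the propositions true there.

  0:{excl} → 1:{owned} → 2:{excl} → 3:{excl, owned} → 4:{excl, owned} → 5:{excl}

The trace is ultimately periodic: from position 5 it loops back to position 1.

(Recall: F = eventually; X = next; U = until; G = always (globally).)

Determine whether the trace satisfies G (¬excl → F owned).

¬excl → F owned holds at every position 0..5, and those are all positions ever visited, so G (¬excl → F owned) holds.
Positions where ¬excl holds: 1.
Check F owned at each: 1→ok.

Holds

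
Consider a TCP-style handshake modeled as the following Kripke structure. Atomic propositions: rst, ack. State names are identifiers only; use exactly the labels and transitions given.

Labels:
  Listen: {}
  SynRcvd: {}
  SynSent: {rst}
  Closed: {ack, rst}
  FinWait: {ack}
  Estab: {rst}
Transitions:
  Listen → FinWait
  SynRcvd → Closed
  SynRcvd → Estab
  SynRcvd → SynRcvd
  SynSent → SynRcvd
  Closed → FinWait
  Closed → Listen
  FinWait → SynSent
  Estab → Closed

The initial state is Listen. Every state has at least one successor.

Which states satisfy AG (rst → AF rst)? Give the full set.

{Listen, SynRcvd, SynSent, Closed, FinWait, Estab}

States satisfying rst → AF rst: {Listen, SynRcvd, SynSent, Closed, FinWait, Estab}.
States satisfying AG (rst → AF rst): {Listen, SynRcvd, SynSent, Closed, FinWait, Estab}.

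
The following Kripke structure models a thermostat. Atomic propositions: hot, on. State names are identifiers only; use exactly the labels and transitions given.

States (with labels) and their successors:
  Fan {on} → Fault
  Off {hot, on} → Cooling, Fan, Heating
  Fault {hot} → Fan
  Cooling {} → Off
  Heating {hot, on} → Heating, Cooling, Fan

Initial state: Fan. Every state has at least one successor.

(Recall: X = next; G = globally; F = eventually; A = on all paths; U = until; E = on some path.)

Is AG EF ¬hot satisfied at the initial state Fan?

States satisfying EF ¬hot: {Fan, Off, Fault, Cooling, Heating}.
States satisfying AG EF ¬hot: {Fan, Off, Fault, Cooling, Heating}.
Every state reachable from Fan satisfies EF ¬hot.
Fan ∈ Sat(AG EF ¬hot).

Holds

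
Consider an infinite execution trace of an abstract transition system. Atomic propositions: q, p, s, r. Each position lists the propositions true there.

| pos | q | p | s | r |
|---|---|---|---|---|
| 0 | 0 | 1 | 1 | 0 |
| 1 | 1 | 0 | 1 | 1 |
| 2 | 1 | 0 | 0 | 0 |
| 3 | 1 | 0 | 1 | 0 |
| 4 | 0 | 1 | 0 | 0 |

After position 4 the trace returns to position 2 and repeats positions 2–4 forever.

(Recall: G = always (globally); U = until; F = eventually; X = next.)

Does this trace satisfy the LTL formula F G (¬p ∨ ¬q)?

G (¬p ∨ ¬q) holds at position 0, which is reachable from 0, so F G (¬p ∨ ¬q) holds.

Satisfied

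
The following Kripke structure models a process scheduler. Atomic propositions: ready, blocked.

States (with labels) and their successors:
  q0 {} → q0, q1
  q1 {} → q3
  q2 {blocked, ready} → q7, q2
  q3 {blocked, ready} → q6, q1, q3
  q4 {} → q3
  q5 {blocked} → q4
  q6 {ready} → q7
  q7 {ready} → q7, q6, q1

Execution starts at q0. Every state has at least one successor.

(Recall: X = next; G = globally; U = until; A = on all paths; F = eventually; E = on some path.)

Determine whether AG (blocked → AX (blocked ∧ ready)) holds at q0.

States satisfying blocked → AX (blocked ∧ ready): {q0, q1, q4, q6, q7}.
States satisfying AG (blocked → AX (blocked ∧ ready)): ∅.
q3 is reachable from q0 and violates blocked → AX (blocked ∧ ready), so AG fails at q0.
q0 ∉ Sat(AG (blocked → AX (blocked ∧ ready))).

Violated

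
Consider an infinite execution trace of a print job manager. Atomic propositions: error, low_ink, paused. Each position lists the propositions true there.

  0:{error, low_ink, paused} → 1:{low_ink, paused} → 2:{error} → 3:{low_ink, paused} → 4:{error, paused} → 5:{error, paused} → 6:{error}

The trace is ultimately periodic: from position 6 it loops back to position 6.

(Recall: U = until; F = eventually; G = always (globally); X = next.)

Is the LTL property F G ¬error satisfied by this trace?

G ¬error is false at every position 0..6, so it never becomes true and F G ¬error fails.

Violated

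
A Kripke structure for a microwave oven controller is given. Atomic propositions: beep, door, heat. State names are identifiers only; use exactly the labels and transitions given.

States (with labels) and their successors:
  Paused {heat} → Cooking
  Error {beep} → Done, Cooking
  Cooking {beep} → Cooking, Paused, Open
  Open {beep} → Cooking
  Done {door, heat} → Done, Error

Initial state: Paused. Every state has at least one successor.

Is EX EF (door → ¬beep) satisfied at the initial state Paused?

Holds

States satisfying EF (door → ¬beep): {Paused, Error, Cooking, Open, Done}.
States satisfying EX EF (door → ¬beep): {Paused, Error, Cooking, Open, Done}.
Paused ∈ Sat(EX EF (door → ¬beep)).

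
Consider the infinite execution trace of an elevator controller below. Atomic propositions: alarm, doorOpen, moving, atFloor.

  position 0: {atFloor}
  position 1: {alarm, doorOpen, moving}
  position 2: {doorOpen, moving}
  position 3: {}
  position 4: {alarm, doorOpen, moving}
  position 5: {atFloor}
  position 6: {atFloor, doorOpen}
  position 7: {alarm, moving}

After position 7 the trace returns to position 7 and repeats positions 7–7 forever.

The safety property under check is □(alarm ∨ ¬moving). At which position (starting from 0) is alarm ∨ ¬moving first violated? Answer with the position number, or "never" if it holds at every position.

Check alarm ∨ ¬moving at each position in order: 0 ✓, 1 ✓.
At position 2 the labels are {doorOpen, moving}, so alarm ∨ ¬moving is false there. This is the first violation.

2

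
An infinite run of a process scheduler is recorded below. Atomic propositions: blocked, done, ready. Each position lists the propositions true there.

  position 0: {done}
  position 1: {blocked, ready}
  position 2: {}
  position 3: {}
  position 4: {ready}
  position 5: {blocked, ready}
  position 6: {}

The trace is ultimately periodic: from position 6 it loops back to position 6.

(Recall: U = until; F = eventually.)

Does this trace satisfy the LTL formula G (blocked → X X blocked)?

No

blocked → X X blocked must hold at every position from 0 onward. It fails at position 1, so G (blocked → X X blocked) is false.
Positions where blocked holds: 1, 5.
Check X X blocked at each: 1→fails, 5→fails.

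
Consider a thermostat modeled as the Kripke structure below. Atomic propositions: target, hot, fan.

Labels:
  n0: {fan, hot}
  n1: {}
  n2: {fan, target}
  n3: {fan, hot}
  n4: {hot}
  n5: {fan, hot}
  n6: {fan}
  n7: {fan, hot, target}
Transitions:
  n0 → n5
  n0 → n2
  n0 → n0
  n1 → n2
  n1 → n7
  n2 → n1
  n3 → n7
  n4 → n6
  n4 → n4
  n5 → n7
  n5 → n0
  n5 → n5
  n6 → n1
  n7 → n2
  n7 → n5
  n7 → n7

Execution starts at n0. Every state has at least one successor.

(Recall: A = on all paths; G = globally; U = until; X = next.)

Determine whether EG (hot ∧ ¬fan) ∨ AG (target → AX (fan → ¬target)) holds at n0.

Does not hold

States satisfying hot ∧ ¬fan: {n4}.
States satisfying EG (hot ∧ ¬fan): {n4}.
States satisfying target → AX (fan → ¬target): {n0, n1, n2, n3, n4, n5, n6}.
States satisfying AG (target → AX (fan → ¬target)): ∅.
States satisfying EG (hot ∧ ¬fan) ∨ AG (target → AX (fan → ¬target)): {n4}.
n0 ∉ Sat(EG (hot ∧ ¬fan) ∨ AG (target → AX (fan → ¬target))).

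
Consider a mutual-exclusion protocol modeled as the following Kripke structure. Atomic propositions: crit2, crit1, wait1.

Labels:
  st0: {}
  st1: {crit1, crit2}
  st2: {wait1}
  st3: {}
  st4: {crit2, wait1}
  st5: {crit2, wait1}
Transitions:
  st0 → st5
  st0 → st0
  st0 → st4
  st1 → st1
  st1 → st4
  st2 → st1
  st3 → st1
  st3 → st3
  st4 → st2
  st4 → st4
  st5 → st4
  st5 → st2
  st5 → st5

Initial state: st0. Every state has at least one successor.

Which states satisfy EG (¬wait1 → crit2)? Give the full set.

{st1, st2, st4, st5}

States satisfying ¬wait1 → crit2: {st1, st2, st4, st5}.
States satisfying EG (¬wait1 → crit2): {st1, st2, st4, st5}.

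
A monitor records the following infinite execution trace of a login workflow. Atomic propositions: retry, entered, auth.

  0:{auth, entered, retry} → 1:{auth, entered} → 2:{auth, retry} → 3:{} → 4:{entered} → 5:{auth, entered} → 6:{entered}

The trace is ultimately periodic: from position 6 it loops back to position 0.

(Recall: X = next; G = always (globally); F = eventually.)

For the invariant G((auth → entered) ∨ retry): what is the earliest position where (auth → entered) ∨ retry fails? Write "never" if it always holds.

(auth → entered) ∨ retry holds at every position 0..6, and those are all the positions the trace ever visits, so the invariant G((auth → entered) ∨ retry) is never violated.

never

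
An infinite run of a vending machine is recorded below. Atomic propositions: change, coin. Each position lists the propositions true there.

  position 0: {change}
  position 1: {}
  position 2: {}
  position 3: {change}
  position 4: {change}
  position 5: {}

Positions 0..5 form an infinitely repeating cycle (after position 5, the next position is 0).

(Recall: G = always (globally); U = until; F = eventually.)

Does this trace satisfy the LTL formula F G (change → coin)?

Violated

G (change → coin) is false at every position 0..5, so it never becomes true and F G (change → coin) fails.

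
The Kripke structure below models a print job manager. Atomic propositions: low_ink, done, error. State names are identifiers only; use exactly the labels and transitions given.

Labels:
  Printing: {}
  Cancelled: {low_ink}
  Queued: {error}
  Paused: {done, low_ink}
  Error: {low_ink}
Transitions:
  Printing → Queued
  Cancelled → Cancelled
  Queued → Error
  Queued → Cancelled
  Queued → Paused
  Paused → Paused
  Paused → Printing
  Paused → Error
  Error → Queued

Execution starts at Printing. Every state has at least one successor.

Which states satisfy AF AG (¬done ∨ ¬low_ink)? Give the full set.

{Cancelled}

States satisfying AG (¬done ∨ ¬low_ink): {Cancelled}.
States satisfying AF AG (¬done ∨ ¬low_ink): {Cancelled}.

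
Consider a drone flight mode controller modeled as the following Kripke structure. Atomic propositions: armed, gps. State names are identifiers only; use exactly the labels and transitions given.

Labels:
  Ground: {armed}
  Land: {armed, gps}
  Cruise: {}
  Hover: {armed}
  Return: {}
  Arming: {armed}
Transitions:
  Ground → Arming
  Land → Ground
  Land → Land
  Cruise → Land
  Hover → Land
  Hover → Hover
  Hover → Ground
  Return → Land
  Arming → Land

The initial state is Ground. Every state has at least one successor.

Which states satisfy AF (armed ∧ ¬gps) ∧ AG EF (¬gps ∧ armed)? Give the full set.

{Ground, Hover, Arming}

States satisfying armed ∧ ¬gps: {Ground, Hover, Arming}.
States satisfying AF (armed ∧ ¬gps): {Ground, Hover, Arming}.
States satisfying EF (¬gps ∧ armed): {Ground, Land, Cruise, Hover, Return, Arming}.
States satisfying AG EF (¬gps ∧ armed): {Ground, Land, Cruise, Hover, Return, Arming}.
States satisfying AF (armed ∧ ¬gps) ∧ AG EF (¬gps ∧ armed): {Ground, Hover, Arming}.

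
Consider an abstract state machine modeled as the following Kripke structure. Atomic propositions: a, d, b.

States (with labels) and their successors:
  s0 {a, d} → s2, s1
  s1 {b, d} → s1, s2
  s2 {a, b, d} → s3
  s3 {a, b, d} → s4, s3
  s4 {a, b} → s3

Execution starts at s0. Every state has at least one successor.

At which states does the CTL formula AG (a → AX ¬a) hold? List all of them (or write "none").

none

States satisfying a → AX ¬a: {s1}.
States satisfying AG (a → AX ¬a): ∅.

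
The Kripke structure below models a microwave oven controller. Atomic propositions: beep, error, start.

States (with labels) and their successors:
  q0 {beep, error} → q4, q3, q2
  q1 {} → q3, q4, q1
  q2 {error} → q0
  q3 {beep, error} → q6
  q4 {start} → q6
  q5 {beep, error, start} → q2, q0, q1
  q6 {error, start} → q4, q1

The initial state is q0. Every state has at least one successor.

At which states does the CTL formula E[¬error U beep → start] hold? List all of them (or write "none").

States satisfying ¬error: {q1, q4}.
States satisfying beep → start: {q1, q2, q4, q5, q6}.
States satisfying E[¬error U beep → start]: {q1, q2, q4, q5, q6}.

{q1, q2, q4, q5, q6}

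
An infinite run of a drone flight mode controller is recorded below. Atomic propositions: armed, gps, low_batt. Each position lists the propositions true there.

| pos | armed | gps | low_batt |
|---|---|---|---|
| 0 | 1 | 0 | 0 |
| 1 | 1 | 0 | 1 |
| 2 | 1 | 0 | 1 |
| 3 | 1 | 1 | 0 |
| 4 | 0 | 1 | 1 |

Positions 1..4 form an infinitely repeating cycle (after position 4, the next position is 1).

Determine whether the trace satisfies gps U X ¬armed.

Violated

Walking from position 0: at position 0, X ¬armed has not yet held and gps fails, so gps U X ¬armed is false.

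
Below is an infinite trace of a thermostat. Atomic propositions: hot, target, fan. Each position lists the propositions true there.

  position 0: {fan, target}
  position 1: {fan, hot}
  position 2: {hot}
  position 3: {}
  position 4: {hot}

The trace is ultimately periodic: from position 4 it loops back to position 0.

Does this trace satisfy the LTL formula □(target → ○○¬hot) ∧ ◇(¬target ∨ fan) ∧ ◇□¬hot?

Does not hold

target → ○○¬hot must hold at every position from 0 onward. It fails at position 0, so □(target → ○○¬hot) is false.
Positions where target holds: 0.
Check ○○¬hot at each: 0→fails.
At position 0: □(target → ○○¬hot) is false; ◇(¬target ∨ fan) ∧ ◇□¬hot is false; so □(target → ○○¬hot) ∧ ◇(¬target ∨ fan) ∧ ◇□¬hot is false.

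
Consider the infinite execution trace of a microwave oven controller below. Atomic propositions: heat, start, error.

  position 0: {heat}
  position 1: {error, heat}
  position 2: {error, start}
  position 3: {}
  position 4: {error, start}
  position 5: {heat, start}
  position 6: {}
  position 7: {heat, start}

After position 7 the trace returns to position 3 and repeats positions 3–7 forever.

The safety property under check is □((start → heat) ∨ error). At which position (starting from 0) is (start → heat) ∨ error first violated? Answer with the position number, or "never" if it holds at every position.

never

(start → heat) ∨ error holds at every position 0..7, and those are all the positions the trace ever visits, so the invariant □((start → heat) ∨ error) is never violated.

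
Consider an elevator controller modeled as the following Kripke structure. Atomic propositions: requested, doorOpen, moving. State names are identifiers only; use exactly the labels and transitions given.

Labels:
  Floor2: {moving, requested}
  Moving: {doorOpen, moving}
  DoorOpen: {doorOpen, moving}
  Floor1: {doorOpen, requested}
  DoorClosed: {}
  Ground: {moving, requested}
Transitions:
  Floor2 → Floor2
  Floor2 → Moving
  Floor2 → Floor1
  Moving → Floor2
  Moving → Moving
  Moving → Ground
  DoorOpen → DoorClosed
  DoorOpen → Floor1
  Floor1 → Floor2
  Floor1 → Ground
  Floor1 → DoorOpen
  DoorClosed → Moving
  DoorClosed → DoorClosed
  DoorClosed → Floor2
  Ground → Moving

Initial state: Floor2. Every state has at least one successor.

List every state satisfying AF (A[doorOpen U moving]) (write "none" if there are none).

States satisfying A[doorOpen U moving]: {Floor2, Moving, DoorOpen, Floor1, Ground}.
States satisfying AF (A[doorOpen U moving]): {Floor2, Moving, DoorOpen, Floor1, Ground}.

{Floor2, Moving, DoorOpen, Floor1, Ground}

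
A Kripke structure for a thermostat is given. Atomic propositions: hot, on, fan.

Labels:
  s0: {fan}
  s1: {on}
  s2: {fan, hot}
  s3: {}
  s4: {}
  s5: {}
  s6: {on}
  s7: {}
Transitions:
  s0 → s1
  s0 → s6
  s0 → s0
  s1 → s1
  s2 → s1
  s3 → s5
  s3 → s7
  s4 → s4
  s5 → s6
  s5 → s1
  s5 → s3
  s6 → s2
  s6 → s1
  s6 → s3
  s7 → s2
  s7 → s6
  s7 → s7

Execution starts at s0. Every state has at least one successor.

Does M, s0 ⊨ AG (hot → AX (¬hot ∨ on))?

Satisfied

States satisfying hot → AX (¬hot ∨ on): {s0, s1, s2, s3, s4, s5, s6, s7}.
States satisfying AG (hot → AX (¬hot ∨ on)): {s0, s1, s2, s3, s4, s5, s6, s7}.
Every state reachable from s0 satisfies hot → AX (¬hot ∨ on).
s0 ∈ Sat(AG (hot → AX (¬hot ∨ on))).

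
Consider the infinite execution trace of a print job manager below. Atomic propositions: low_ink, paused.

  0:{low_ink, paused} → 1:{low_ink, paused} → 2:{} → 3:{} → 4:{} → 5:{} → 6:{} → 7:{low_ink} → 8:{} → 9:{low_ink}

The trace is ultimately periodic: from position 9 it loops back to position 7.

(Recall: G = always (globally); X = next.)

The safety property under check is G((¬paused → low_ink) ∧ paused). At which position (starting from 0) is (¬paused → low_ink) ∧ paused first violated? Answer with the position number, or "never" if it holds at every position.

2

Check (¬paused → low_ink) ∧ paused at each position in order: 0 ✓, 1 ✓.
At position 2 the labels are {}, so (¬paused → low_ink) ∧ paused is false there. This is the first violation.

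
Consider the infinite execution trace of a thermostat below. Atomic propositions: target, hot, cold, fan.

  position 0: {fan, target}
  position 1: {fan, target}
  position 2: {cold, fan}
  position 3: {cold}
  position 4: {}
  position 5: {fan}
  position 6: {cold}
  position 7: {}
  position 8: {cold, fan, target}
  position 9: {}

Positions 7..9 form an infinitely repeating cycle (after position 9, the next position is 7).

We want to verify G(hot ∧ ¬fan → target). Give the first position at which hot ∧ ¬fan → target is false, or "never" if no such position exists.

hot ∧ ¬fan → target holds at every position 0..9, and those are all the positions the trace ever visits, so the invariant G(hot ∧ ¬fan → target) is never violated.

never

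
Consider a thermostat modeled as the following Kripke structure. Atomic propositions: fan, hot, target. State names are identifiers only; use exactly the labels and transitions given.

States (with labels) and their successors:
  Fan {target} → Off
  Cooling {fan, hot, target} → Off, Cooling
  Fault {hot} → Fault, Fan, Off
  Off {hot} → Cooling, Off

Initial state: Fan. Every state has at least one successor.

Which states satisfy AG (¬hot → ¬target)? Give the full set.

States satisfying ¬hot → ¬target: {Cooling, Fault, Off}.
States satisfying AG (¬hot → ¬target): {Cooling, Off}.

{Cooling, Off}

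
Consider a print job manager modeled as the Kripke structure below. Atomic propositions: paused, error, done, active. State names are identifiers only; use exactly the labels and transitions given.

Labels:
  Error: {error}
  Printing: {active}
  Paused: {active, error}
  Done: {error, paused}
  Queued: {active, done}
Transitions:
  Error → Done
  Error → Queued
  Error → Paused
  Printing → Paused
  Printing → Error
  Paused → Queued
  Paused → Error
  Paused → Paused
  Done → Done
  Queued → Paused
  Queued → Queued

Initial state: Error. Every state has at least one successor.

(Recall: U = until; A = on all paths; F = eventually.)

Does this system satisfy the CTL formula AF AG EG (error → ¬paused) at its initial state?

Violated

States satisfying AG EG (error → ¬paused): ∅.
States satisfying AF AG EG (error → ¬paused): ∅.
There is a path from Error along which AG EG (error → ¬paused) never holds.
Error ∉ Sat(AF AG EG (error → ¬paused)).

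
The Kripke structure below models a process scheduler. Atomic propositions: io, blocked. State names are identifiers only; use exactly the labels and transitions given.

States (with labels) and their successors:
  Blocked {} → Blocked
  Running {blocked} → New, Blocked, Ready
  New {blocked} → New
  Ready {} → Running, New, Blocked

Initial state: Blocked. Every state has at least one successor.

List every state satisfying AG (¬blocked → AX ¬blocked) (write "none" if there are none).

{Blocked, New}

States satisfying ¬blocked → AX ¬blocked: {Blocked, Running, New}.
States satisfying AG (¬blocked → AX ¬blocked): {Blocked, New}.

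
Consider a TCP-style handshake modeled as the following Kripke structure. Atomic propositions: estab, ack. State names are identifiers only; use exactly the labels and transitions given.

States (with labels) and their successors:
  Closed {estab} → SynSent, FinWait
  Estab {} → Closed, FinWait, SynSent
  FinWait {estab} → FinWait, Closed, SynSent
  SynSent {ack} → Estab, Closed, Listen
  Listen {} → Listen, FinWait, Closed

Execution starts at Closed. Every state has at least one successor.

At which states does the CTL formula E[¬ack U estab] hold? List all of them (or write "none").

States satisfying ¬ack: {Closed, Estab, FinWait, Listen}.
States satisfying estab: {Closed, FinWait}.
States satisfying E[¬ack U estab]: {Closed, Estab, FinWait, Listen}.

{Closed, Estab, FinWait, Listen}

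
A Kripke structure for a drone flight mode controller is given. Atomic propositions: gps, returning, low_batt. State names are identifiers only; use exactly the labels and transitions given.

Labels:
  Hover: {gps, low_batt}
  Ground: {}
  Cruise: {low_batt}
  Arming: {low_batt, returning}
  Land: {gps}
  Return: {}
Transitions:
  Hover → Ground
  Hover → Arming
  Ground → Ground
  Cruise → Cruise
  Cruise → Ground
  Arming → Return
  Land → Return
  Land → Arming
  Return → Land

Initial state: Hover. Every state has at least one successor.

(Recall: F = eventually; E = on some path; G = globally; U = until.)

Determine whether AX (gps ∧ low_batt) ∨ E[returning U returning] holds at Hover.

States satisfying gps ∧ low_batt: {Hover}.
States satisfying AX (gps ∧ low_batt): ∅.
States satisfying returning: {Arming}.
States satisfying E[returning U returning]: {Arming}.
States satisfying AX (gps ∧ low_batt) ∨ E[returning U returning]: {Arming}.
Hover ∉ Sat(AX (gps ∧ low_batt) ∨ E[returning U returning]).

No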